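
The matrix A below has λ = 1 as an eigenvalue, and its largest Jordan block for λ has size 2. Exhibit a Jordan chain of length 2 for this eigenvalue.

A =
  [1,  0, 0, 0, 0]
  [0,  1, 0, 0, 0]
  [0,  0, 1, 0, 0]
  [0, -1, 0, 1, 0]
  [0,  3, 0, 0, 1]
A Jordan chain for λ = 1 of length 2:
v_1 = (0, 0, 0, -1, 3)ᵀ
v_2 = (0, 1, 0, 0, 0)ᵀ

Let N = A − (1)·I. We want v_2 with N^2 v_2 = 0 but N^1 v_2 ≠ 0; then v_{j-1} := N · v_j for j = 2, …, 2.

Pick v_2 = (0, 1, 0, 0, 0)ᵀ.
Then v_1 = N · v_2 = (0, 0, 0, -1, 3)ᵀ.

Sanity check: (A − (1)·I) v_1 = (0, 0, 0, 0, 0)ᵀ = 0. ✓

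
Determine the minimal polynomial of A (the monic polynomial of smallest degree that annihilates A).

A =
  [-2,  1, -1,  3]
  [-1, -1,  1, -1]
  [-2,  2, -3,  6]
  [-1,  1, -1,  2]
x^3 + 3*x^2 + 3*x + 1

The characteristic polynomial is χ_A(x) = (x + 1)^4, so the eigenvalues are known. The minimal polynomial is
  m_A(x) = Π_λ (x − λ)^{k_λ}
where k_λ is the size of the *largest* Jordan block for λ (equivalently, the smallest k with (A − λI)^k v = 0 for every generalised eigenvector v of λ).

  λ = -1: largest Jordan block has size 3, contributing (x + 1)^3

So m_A(x) = (x + 1)^3 = x^3 + 3*x^2 + 3*x + 1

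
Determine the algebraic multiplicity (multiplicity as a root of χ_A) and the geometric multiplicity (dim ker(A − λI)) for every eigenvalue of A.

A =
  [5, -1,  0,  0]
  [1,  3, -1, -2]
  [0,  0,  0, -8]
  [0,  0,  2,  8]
λ = 4: alg = 4, geom = 2

Step 1 — factor the characteristic polynomial to read off the algebraic multiplicities:
  χ_A(x) = (x - 4)^4

Step 2 — compute geometric multiplicities via the rank-nullity identity g(λ) = n − rank(A − λI):
  rank(A − (4)·I) = 2, so dim ker(A − (4)·I) = n − 2 = 2

Summary:
  λ = 4: algebraic multiplicity = 4, geometric multiplicity = 2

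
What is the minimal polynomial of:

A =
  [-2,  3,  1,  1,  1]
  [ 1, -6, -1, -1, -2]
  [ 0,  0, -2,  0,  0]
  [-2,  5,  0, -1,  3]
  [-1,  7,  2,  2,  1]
x^3 + 6*x^2 + 12*x + 8

The characteristic polynomial is χ_A(x) = (x + 2)^5, so the eigenvalues are known. The minimal polynomial is
  m_A(x) = Π_λ (x − λ)^{k_λ}
where k_λ is the size of the *largest* Jordan block for λ (equivalently, the smallest k with (A − λI)^k v = 0 for every generalised eigenvector v of λ).

  λ = -2: largest Jordan block has size 3, contributing (x + 2)^3

So m_A(x) = (x + 2)^3 = x^3 + 6*x^2 + 12*x + 8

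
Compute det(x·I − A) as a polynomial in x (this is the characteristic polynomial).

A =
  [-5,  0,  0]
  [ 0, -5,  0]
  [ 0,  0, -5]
x^3 + 15*x^2 + 75*x + 125

Expanding det(x·I − A) (e.g. by cofactor expansion or by noting that A is similar to its Jordan form J, which has the same characteristic polynomial as A) gives
  χ_A(x) = x^3 + 15*x^2 + 75*x + 125
which factors as (x + 5)^3. The eigenvalues (with algebraic multiplicities) are λ = -5 with multiplicity 3.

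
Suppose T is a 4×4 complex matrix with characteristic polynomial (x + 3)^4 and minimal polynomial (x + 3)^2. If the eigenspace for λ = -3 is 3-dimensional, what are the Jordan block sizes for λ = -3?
Block sizes for λ = -3: [2, 1, 1]

Step 1 — from the characteristic polynomial, algebraic multiplicity of λ = -3 is 4. From dim ker(T − (-3)·I) = 3, there are exactly 3 Jordan blocks for λ = -3.
Step 2 — from the minimal polynomial, the factor (x + 3)^2 tells us the largest block for λ = -3 has size 2.
Step 3 — with total size 4, 3 blocks, and largest block 2, the block sizes (in nonincreasing order) are [2, 1, 1].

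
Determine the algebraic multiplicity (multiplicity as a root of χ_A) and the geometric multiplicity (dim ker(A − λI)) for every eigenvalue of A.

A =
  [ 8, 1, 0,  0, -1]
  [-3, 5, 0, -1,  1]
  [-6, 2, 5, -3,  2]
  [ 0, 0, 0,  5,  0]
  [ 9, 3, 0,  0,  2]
λ = 5: alg = 5, geom = 2

Step 1 — factor the characteristic polynomial to read off the algebraic multiplicities:
  χ_A(x) = (x - 5)^5

Step 2 — compute geometric multiplicities via the rank-nullity identity g(λ) = n − rank(A − λI):
  rank(A − (5)·I) = 3, so dim ker(A − (5)·I) = n − 3 = 2

Summary:
  λ = 5: algebraic multiplicity = 5, geometric multiplicity = 2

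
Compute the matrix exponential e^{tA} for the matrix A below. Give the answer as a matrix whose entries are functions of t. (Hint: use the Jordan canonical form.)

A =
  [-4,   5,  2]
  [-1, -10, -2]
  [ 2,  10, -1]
e^{tA} =
  [t*exp(-5*t) + exp(-5*t), 5*t*exp(-5*t), 2*t*exp(-5*t)]
  [-t*exp(-5*t), -5*t*exp(-5*t) + exp(-5*t), -2*t*exp(-5*t)]
  [2*t*exp(-5*t), 10*t*exp(-5*t), 4*t*exp(-5*t) + exp(-5*t)]

Strategy: write A = P · J · P⁻¹ where J is a Jordan canonical form, so e^{tA} = P · e^{tJ} · P⁻¹, and e^{tJ} can be computed block-by-block.

A has Jordan form
J =
  [-5,  1,  0]
  [ 0, -5,  0]
  [ 0,  0, -5]
(up to reordering of blocks).

Per-block formulas:
  For a 1×1 block at λ = -5: exp(t · [-5]) = [e^(-5t)].
  For a 2×2 Jordan block J_2(-5): exp(t · J_2(-5)) = e^(-5t)·(I + t·N), where N is the 2×2 nilpotent shift.

After assembling e^{tJ} and conjugating by P, we get:

e^{tA} =
  [t*exp(-5*t) + exp(-5*t), 5*t*exp(-5*t), 2*t*exp(-5*t)]
  [-t*exp(-5*t), -5*t*exp(-5*t) + exp(-5*t), -2*t*exp(-5*t)]
  [2*t*exp(-5*t), 10*t*exp(-5*t), 4*t*exp(-5*t) + exp(-5*t)]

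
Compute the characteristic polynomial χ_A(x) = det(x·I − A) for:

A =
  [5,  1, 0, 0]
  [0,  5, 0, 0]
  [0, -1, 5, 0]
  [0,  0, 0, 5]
x^4 - 20*x^3 + 150*x^2 - 500*x + 625

Expanding det(x·I − A) (e.g. by cofactor expansion or by noting that A is similar to its Jordan form J, which has the same characteristic polynomial as A) gives
  χ_A(x) = x^4 - 20*x^3 + 150*x^2 - 500*x + 625
which factors as (x - 5)^4. The eigenvalues (with algebraic multiplicities) are λ = 5 with multiplicity 4.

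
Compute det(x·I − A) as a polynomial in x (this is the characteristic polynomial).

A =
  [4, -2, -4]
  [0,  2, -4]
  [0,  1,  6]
x^3 - 12*x^2 + 48*x - 64

Expanding det(x·I − A) (e.g. by cofactor expansion or by noting that A is similar to its Jordan form J, which has the same characteristic polynomial as A) gives
  χ_A(x) = x^3 - 12*x^2 + 48*x - 64
which factors as (x - 4)^3. The eigenvalues (with algebraic multiplicities) are λ = 4 with multiplicity 3.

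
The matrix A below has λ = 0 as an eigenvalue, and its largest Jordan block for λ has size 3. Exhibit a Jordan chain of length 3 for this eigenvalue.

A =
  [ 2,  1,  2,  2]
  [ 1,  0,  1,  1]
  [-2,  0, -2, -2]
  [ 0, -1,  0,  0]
A Jordan chain for λ = 0 of length 3:
v_1 = (1, 0, 0, -1)ᵀ
v_2 = (2, 1, -2, 0)ᵀ
v_3 = (1, 0, 0, 0)ᵀ

Let N = A − (0)·I. We want v_3 with N^3 v_3 = 0 but N^2 v_3 ≠ 0; then v_{j-1} := N · v_j for j = 3, …, 2.

Pick v_3 = (1, 0, 0, 0)ᵀ.
Then v_2 = N · v_3 = (2, 1, -2, 0)ᵀ.
Then v_1 = N · v_2 = (1, 0, 0, -1)ᵀ.

Sanity check: (A − (0)·I) v_1 = (0, 0, 0, 0)ᵀ = 0. ✓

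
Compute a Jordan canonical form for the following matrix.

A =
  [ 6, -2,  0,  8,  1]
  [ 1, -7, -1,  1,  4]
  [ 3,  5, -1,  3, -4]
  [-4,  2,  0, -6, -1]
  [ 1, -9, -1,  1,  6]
J_3(-2) ⊕ J_1(2) ⊕ J_1(2)

The characteristic polynomial is
  det(x·I − A) = x^5 + 2*x^4 - 8*x^3 - 16*x^2 + 16*x + 32 = (x - 2)^2*(x + 2)^3

Eigenvalues and multiplicities (the geometric multiplicity of λ is n − rank(A − λI), which equals the number of Jordan blocks for λ):
  λ = -2: algebraic multiplicity = 3, geometric multiplicity = 1
  λ = 2: algebraic multiplicity = 2, geometric multiplicity = 2

Determining the block sizes for each eigenvalue:
  λ = -2: one block (gm = 1), so the single block has size am = 3 → block sizes [3]
  λ = 2: gm = am = 2, so every block has size 1 → block sizes [1, 1]

Assembling the blocks gives a Jordan form
J =
  [-2,  1,  0, 0, 0]
  [ 0, -2,  1, 0, 0]
  [ 0,  0, -2, 0, 0]
  [ 0,  0,  0, 2, 0]
  [ 0,  0,  0, 0, 2]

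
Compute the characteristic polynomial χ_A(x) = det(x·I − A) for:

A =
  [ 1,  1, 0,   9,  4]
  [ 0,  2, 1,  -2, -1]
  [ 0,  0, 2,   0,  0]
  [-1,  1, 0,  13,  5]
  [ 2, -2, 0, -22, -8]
x^5 - 10*x^4 + 40*x^3 - 80*x^2 + 80*x - 32

Expanding det(x·I − A) (e.g. by cofactor expansion or by noting that A is similar to its Jordan form J, which has the same characteristic polynomial as A) gives
  χ_A(x) = x^5 - 10*x^4 + 40*x^3 - 80*x^2 + 80*x - 32
which factors as (x - 2)^5. The eigenvalues (with algebraic multiplicities) are λ = 2 with multiplicity 5.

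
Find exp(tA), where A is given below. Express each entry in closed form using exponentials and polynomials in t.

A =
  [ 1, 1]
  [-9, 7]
e^{tA} =
  [-3*t*exp(4*t) + exp(4*t), t*exp(4*t)]
  [-9*t*exp(4*t), 3*t*exp(4*t) + exp(4*t)]

Strategy: write A = P · J · P⁻¹ where J is a Jordan canonical form, so e^{tA} = P · e^{tJ} · P⁻¹, and e^{tJ} can be computed block-by-block.

A has Jordan form
J =
  [4, 1]
  [0, 4]
(up to reordering of blocks).

Per-block formulas:
  For a 2×2 Jordan block J_2(4): exp(t · J_2(4)) = e^(4t)·(I + t·N), where N is the 2×2 nilpotent shift.

After assembling e^{tJ} and conjugating by P, we get:

e^{tA} =
  [-3*t*exp(4*t) + exp(4*t), t*exp(4*t)]
  [-9*t*exp(4*t), 3*t*exp(4*t) + exp(4*t)]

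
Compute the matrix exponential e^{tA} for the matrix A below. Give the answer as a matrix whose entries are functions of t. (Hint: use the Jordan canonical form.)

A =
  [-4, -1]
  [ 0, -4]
e^{tA} =
  [exp(-4*t), -t*exp(-4*t)]
  [0, exp(-4*t)]

Strategy: write A = P · J · P⁻¹ where J is a Jordan canonical form, so e^{tA} = P · e^{tJ} · P⁻¹, and e^{tJ} can be computed block-by-block.

A has Jordan form
J =
  [-4,  1]
  [ 0, -4]
(up to reordering of blocks).

Per-block formulas:
  For a 2×2 Jordan block J_2(-4): exp(t · J_2(-4)) = e^(-4t)·(I + t·N), where N is the 2×2 nilpotent shift.

After assembling e^{tJ} and conjugating by P, we get:

e^{tA} =
  [exp(-4*t), -t*exp(-4*t)]
  [0, exp(-4*t)]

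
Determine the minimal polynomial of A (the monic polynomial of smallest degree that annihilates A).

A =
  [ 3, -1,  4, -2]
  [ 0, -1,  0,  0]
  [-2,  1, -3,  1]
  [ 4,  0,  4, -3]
x^2 + 2*x + 1

The characteristic polynomial is χ_A(x) = (x + 1)^4, so the eigenvalues are known. The minimal polynomial is
  m_A(x) = Π_λ (x − λ)^{k_λ}
where k_λ is the size of the *largest* Jordan block for λ (equivalently, the smallest k with (A − λI)^k v = 0 for every generalised eigenvector v of λ).

  λ = -1: largest Jordan block has size 2, contributing (x + 1)^2

So m_A(x) = (x + 1)^2 = x^2 + 2*x + 1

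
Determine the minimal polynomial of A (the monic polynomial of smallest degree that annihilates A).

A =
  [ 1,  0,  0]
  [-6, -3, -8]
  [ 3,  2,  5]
x^2 - 2*x + 1

The characteristic polynomial is χ_A(x) = (x - 1)^3, so the eigenvalues are known. The minimal polynomial is
  m_A(x) = Π_λ (x − λ)^{k_λ}
where k_λ is the size of the *largest* Jordan block for λ (equivalently, the smallest k with (A − λI)^k v = 0 for every generalised eigenvector v of λ).

  λ = 1: largest Jordan block has size 2, contributing (x − 1)^2

So m_A(x) = (x - 1)^2 = x^2 - 2*x + 1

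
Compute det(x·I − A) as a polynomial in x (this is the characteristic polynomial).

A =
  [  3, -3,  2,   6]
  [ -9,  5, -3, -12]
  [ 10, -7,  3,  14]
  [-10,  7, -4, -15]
x^4 + 4*x^3 + 6*x^2 + 4*x + 1

Expanding det(x·I − A) (e.g. by cofactor expansion or by noting that A is similar to its Jordan form J, which has the same characteristic polynomial as A) gives
  χ_A(x) = x^4 + 4*x^3 + 6*x^2 + 4*x + 1
which factors as (x + 1)^4. The eigenvalues (with algebraic multiplicities) are λ = -1 with multiplicity 4.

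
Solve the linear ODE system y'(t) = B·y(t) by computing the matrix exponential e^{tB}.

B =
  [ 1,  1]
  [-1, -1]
e^{tB} =
  [t + 1, t]
  [-t, 1 - t]

Strategy: write B = P · J · P⁻¹ where J is a Jordan canonical form, so e^{tB} = P · e^{tJ} · P⁻¹, and e^{tJ} can be computed block-by-block.

B has Jordan form
J =
  [0, 1]
  [0, 0]
(up to reordering of blocks).

Per-block formulas:
  For a 2×2 Jordan block J_2(0): exp(t · J_2(0)) = e^(0t)·(I + t·N), where N is the 2×2 nilpotent shift.

After assembling e^{tJ} and conjugating by P, we get:

e^{tB} =
  [t + 1, t]
  [-t, 1 - t]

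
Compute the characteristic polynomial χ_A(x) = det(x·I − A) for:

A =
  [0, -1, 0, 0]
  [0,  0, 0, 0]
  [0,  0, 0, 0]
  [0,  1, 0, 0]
x^4

Expanding det(x·I − A) (e.g. by cofactor expansion or by noting that A is similar to its Jordan form J, which has the same characteristic polynomial as A) gives
  χ_A(x) = x^4
which factors as x^4. The eigenvalues (with algebraic multiplicities) are λ = 0 with multiplicity 4.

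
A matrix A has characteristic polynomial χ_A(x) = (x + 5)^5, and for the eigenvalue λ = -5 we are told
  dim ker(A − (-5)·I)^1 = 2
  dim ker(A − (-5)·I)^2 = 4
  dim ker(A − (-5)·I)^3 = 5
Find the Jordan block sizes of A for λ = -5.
Block sizes for λ = -5: [3, 2]

From the dimensions of kernels of powers, the number of Jordan blocks of size at least j is d_j − d_{j−1} where d_j = dim ker(N^j) (with d_0 = 0). Computing the differences gives [2, 2, 1].
The number of blocks of size exactly k is (#blocks of size ≥ k) − (#blocks of size ≥ k + 1), so the partition is: 1 block(s) of size 2, 1 block(s) of size 3.
In nonincreasing order the block sizes are [3, 2].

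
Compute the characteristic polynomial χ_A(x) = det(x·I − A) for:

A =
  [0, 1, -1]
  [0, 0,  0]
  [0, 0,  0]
x^3

Expanding det(x·I − A) (e.g. by cofactor expansion or by noting that A is similar to its Jordan form J, which has the same characteristic polynomial as A) gives
  χ_A(x) = x^3
which factors as x^3. The eigenvalues (with algebraic multiplicities) are λ = 0 with multiplicity 3.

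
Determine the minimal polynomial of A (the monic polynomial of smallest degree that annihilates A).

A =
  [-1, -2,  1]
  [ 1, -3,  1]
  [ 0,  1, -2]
x^3 + 6*x^2 + 12*x + 8

The characteristic polynomial is χ_A(x) = (x + 2)^3, so the eigenvalues are known. The minimal polynomial is
  m_A(x) = Π_λ (x − λ)^{k_λ}
where k_λ is the size of the *largest* Jordan block for λ (equivalently, the smallest k with (A − λI)^k v = 0 for every generalised eigenvector v of λ).

  λ = -2: largest Jordan block has size 3, contributing (x + 2)^3

So m_A(x) = (x + 2)^3 = x^3 + 6*x^2 + 12*x + 8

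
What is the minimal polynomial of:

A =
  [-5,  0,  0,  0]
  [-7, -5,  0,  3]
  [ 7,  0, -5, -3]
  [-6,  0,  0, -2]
x^3 + 12*x^2 + 45*x + 50

The characteristic polynomial is χ_A(x) = (x + 2)*(x + 5)^3, so the eigenvalues are known. The minimal polynomial is
  m_A(x) = Π_λ (x − λ)^{k_λ}
where k_λ is the size of the *largest* Jordan block for λ (equivalently, the smallest k with (A − λI)^k v = 0 for every generalised eigenvector v of λ).

  λ = -5: largest Jordan block has size 2, contributing (x + 5)^2
  λ = -2: largest Jordan block has size 1, contributing (x + 2)

So m_A(x) = (x + 2)*(x + 5)^2 = x^3 + 12*x^2 + 45*x + 50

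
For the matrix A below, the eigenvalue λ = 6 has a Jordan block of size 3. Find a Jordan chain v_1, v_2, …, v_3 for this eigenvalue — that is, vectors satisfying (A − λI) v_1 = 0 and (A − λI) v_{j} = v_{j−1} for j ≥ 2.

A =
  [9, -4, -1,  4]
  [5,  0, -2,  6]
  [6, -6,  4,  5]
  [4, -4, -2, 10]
A Jordan chain for λ = 6 of length 3:
v_1 = (4, 6, 4, 4)ᵀ
v_2 = (-6, -8, -6, -4)ᵀ
v_3 = (2, 3, 0, 0)ᵀ

Let N = A − (6)·I. We want v_3 with N^3 v_3 = 0 but N^2 v_3 ≠ 0; then v_{j-1} := N · v_j for j = 3, …, 2.

Pick v_3 = (2, 3, 0, 0)ᵀ.
Then v_2 = N · v_3 = (-6, -8, -6, -4)ᵀ.
Then v_1 = N · v_2 = (4, 6, 4, 4)ᵀ.

Sanity check: (A − (6)·I) v_1 = (0, 0, 0, 0)ᵀ = 0. ✓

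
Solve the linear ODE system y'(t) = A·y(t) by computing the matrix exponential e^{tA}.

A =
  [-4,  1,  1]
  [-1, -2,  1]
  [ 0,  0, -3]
e^{tA} =
  [-t*exp(-3*t) + exp(-3*t), t*exp(-3*t), t*exp(-3*t)]
  [-t*exp(-3*t), t*exp(-3*t) + exp(-3*t), t*exp(-3*t)]
  [0, 0, exp(-3*t)]

Strategy: write A = P · J · P⁻¹ where J is a Jordan canonical form, so e^{tA} = P · e^{tJ} · P⁻¹, and e^{tJ} can be computed block-by-block.

A has Jordan form
J =
  [-3,  1,  0]
  [ 0, -3,  0]
  [ 0,  0, -3]
(up to reordering of blocks).

Per-block formulas:
  For a 1×1 block at λ = -3: exp(t · [-3]) = [e^(-3t)].
  For a 2×2 Jordan block J_2(-3): exp(t · J_2(-3)) = e^(-3t)·(I + t·N), where N is the 2×2 nilpotent shift.

After assembling e^{tJ} and conjugating by P, we get:

e^{tA} =
  [-t*exp(-3*t) + exp(-3*t), t*exp(-3*t), t*exp(-3*t)]
  [-t*exp(-3*t), t*exp(-3*t) + exp(-3*t), t*exp(-3*t)]
  [0, 0, exp(-3*t)]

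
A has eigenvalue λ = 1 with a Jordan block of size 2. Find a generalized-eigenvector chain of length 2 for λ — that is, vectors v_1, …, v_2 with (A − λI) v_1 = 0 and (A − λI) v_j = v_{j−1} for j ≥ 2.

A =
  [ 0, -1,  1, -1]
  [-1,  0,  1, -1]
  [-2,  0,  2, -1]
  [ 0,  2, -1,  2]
A Jordan chain for λ = 1 of length 2:
v_1 = (-1, -1, -2, 0)ᵀ
v_2 = (1, 0, 0, 0)ᵀ

Let N = A − (1)·I. We want v_2 with N^2 v_2 = 0 but N^1 v_2 ≠ 0; then v_{j-1} := N · v_j for j = 2, …, 2.

Pick v_2 = (1, 0, 0, 0)ᵀ.
Then v_1 = N · v_2 = (-1, -1, -2, 0)ᵀ.

Sanity check: (A − (1)·I) v_1 = (0, 0, 0, 0)ᵀ = 0. ✓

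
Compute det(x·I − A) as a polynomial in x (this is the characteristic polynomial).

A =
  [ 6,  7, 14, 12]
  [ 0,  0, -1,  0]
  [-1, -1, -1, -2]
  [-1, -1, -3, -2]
x^4 - 3*x^3 + 3*x^2 - x

Expanding det(x·I − A) (e.g. by cofactor expansion or by noting that A is similar to its Jordan form J, which has the same characteristic polynomial as A) gives
  χ_A(x) = x^4 - 3*x^3 + 3*x^2 - x
which factors as x*(x - 1)^3. The eigenvalues (with algebraic multiplicities) are λ = 0 with multiplicity 1, λ = 1 with multiplicity 3.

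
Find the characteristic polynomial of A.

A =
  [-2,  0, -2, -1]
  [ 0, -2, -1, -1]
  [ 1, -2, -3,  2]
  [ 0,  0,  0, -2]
x^4 + 9*x^3 + 30*x^2 + 44*x + 24

Expanding det(x·I − A) (e.g. by cofactor expansion or by noting that A is similar to its Jordan form J, which has the same characteristic polynomial as A) gives
  χ_A(x) = x^4 + 9*x^3 + 30*x^2 + 44*x + 24
which factors as (x + 2)^3*(x + 3). The eigenvalues (with algebraic multiplicities) are λ = -3 with multiplicity 1, λ = -2 with multiplicity 3.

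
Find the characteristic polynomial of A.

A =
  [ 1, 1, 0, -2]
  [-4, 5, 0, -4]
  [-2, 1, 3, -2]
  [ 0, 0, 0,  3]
x^4 - 12*x^3 + 54*x^2 - 108*x + 81

Expanding det(x·I − A) (e.g. by cofactor expansion or by noting that A is similar to its Jordan form J, which has the same characteristic polynomial as A) gives
  χ_A(x) = x^4 - 12*x^3 + 54*x^2 - 108*x + 81
which factors as (x - 3)^4. The eigenvalues (with algebraic multiplicities) are λ = 3 with multiplicity 4.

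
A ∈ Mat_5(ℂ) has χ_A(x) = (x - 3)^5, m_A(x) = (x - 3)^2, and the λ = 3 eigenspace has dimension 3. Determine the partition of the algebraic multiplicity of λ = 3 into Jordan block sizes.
Block sizes for λ = 3: [2, 2, 1]

Step 1 — from the characteristic polynomial, algebraic multiplicity of λ = 3 is 5. From dim ker(A − (3)·I) = 3, there are exactly 3 Jordan blocks for λ = 3.
Step 2 — from the minimal polynomial, the factor (x − 3)^2 tells us the largest block for λ = 3 has size 2.
Step 3 — with total size 5, 3 blocks, and largest block 2, the block sizes (in nonincreasing order) are [2, 2, 1].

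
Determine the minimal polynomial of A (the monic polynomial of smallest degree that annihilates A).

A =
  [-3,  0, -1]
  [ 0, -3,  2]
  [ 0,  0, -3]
x^2 + 6*x + 9

The characteristic polynomial is χ_A(x) = (x + 3)^3, so the eigenvalues are known. The minimal polynomial is
  m_A(x) = Π_λ (x − λ)^{k_λ}
where k_λ is the size of the *largest* Jordan block for λ (equivalently, the smallest k with (A − λI)^k v = 0 for every generalised eigenvector v of λ).

  λ = -3: largest Jordan block has size 2, contributing (x + 3)^2

So m_A(x) = (x + 3)^2 = x^2 + 6*x + 9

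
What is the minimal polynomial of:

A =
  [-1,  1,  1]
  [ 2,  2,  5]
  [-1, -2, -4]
x^3 + 3*x^2 + 3*x + 1

The characteristic polynomial is χ_A(x) = (x + 1)^3, so the eigenvalues are known. The minimal polynomial is
  m_A(x) = Π_λ (x − λ)^{k_λ}
where k_λ is the size of the *largest* Jordan block for λ (equivalently, the smallest k with (A − λI)^k v = 0 for every generalised eigenvector v of λ).

  λ = -1: largest Jordan block has size 3, contributing (x + 1)^3

So m_A(x) = (x + 1)^3 = x^3 + 3*x^2 + 3*x + 1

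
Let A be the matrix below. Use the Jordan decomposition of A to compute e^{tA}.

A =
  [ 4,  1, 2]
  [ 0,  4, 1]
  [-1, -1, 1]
e^{tA} =
  [-t^2*exp(3*t)/2 + t*exp(3*t) + exp(3*t), t*exp(3*t), -t^2*exp(3*t)/2 + 2*t*exp(3*t)]
  [-t^2*exp(3*t)/2, t*exp(3*t) + exp(3*t), -t^2*exp(3*t)/2 + t*exp(3*t)]
  [t^2*exp(3*t)/2 - t*exp(3*t), -t*exp(3*t), t^2*exp(3*t)/2 - 2*t*exp(3*t) + exp(3*t)]

Strategy: write A = P · J · P⁻¹ where J is a Jordan canonical form, so e^{tA} = P · e^{tJ} · P⁻¹, and e^{tJ} can be computed block-by-block.

A has Jordan form
J =
  [3, 1, 0]
  [0, 3, 1]
  [0, 0, 3]
(up to reordering of blocks).

Per-block formulas:
  For a 3×3 Jordan block J_3(3): exp(t · J_3(3)) = e^(3t)·(I + t·N + (t^2/2)·N^2), where N is the 3×3 nilpotent shift.

After assembling e^{tJ} and conjugating by P, we get:

e^{tA} =
  [-t^2*exp(3*t)/2 + t*exp(3*t) + exp(3*t), t*exp(3*t), -t^2*exp(3*t)/2 + 2*t*exp(3*t)]
  [-t^2*exp(3*t)/2, t*exp(3*t) + exp(3*t), -t^2*exp(3*t)/2 + t*exp(3*t)]
  [t^2*exp(3*t)/2 - t*exp(3*t), -t*exp(3*t), t^2*exp(3*t)/2 - 2*t*exp(3*t) + exp(3*t)]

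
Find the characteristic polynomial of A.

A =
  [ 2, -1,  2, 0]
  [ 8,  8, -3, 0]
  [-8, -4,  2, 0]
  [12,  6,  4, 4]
x^4 - 16*x^3 + 96*x^2 - 256*x + 256

Expanding det(x·I − A) (e.g. by cofactor expansion or by noting that A is similar to its Jordan form J, which has the same characteristic polynomial as A) gives
  χ_A(x) = x^4 - 16*x^3 + 96*x^2 - 256*x + 256
which factors as (x - 4)^4. The eigenvalues (with algebraic multiplicities) are λ = 4 with multiplicity 4.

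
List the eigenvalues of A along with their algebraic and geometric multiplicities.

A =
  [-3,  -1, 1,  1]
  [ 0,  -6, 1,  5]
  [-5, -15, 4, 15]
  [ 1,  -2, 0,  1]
λ = -1: alg = 4, geom = 2

Step 1 — factor the characteristic polynomial to read off the algebraic multiplicities:
  χ_A(x) = (x + 1)^4

Step 2 — compute geometric multiplicities via the rank-nullity identity g(λ) = n − rank(A − λI):
  rank(A − (-1)·I) = 2, so dim ker(A − (-1)·I) = n − 2 = 2

Summary:
  λ = -1: algebraic multiplicity = 4, geometric multiplicity = 2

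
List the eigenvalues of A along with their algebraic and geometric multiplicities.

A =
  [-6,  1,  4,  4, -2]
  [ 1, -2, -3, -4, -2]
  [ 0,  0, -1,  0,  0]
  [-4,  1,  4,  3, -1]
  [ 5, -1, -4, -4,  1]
λ = -1: alg = 5, geom = 2

Step 1 — factor the characteristic polynomial to read off the algebraic multiplicities:
  χ_A(x) = (x + 1)^5

Step 2 — compute geometric multiplicities via the rank-nullity identity g(λ) = n − rank(A − λI):
  rank(A − (-1)·I) = 3, so dim ker(A − (-1)·I) = n − 3 = 2

Summary:
  λ = -1: algebraic multiplicity = 5, geometric multiplicity = 2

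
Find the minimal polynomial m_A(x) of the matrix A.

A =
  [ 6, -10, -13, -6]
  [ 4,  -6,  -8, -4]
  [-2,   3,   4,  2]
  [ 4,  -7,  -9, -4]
x^3

The characteristic polynomial is χ_A(x) = x^4, so the eigenvalues are known. The minimal polynomial is
  m_A(x) = Π_λ (x − λ)^{k_λ}
where k_λ is the size of the *largest* Jordan block for λ (equivalently, the smallest k with (A − λI)^k v = 0 for every generalised eigenvector v of λ).

  λ = 0: largest Jordan block has size 3, contributing (x − 0)^3

So m_A(x) = x^3 = x^3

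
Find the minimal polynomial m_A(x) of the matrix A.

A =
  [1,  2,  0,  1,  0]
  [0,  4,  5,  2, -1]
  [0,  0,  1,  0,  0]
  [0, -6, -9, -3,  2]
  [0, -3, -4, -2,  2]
x^3 - 3*x^2 + 3*x - 1

The characteristic polynomial is χ_A(x) = (x - 1)^5, so the eigenvalues are known. The minimal polynomial is
  m_A(x) = Π_λ (x − λ)^{k_λ}
where k_λ is the size of the *largest* Jordan block for λ (equivalently, the smallest k with (A − λI)^k v = 0 for every generalised eigenvector v of λ).

  λ = 1: largest Jordan block has size 3, contributing (x − 1)^3

So m_A(x) = (x - 1)^3 = x^3 - 3*x^2 + 3*x - 1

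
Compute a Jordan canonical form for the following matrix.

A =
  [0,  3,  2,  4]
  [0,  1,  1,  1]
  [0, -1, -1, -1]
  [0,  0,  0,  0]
J_3(0) ⊕ J_1(0)

The characteristic polynomial is
  det(x·I − A) = x^4

Eigenvalues and multiplicities (the geometric multiplicity of λ is n − rank(A − λI), which equals the number of Jordan blocks for λ):
  λ = 0: algebraic multiplicity = 4, geometric multiplicity = 2

Determining the block sizes for each eigenvalue:
  λ = 0: with am = 4 and gm = 2, the partition is not yet determined (e.g. several partitions of 4 into 2 parts exist). Let N = A − (0)·I. Computing rank(N^1) = 2, rank(N^2) = 1, rank(N^3) = 0; the number of blocks of size ≥ j is rank(N^{j−1}) − rank(N^j), giving [2, 1, 1]. So we have 1 block(s) of size 3, 1 block(s) of size 1 → block sizes [3, 1]

Assembling the blocks gives a Jordan form
J =
  [0, 1, 0, 0]
  [0, 0, 1, 0]
  [0, 0, 0, 0]
  [0, 0, 0, 0]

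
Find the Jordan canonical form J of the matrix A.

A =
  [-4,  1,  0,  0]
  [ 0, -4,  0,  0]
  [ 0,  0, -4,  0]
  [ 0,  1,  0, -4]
J_2(-4) ⊕ J_1(-4) ⊕ J_1(-4)

The characteristic polynomial is
  det(x·I − A) = x^4 + 16*x^3 + 96*x^2 + 256*x + 256 = (x + 4)^4

Eigenvalues and multiplicities (the geometric multiplicity of λ is n − rank(A − λI), which equals the number of Jordan blocks for λ):
  λ = -4: algebraic multiplicity = 4, geometric multiplicity = 3

Determining the block sizes for each eigenvalue:
  λ = -4: 3 blocks summing to 4 forces exactly one block of size 2 and the rest size 1 → block sizes [2, 1, 1]

Assembling the blocks gives a Jordan form
J =
  [-4,  1,  0,  0]
  [ 0, -4,  0,  0]
  [ 0,  0, -4,  0]
  [ 0,  0,  0, -4]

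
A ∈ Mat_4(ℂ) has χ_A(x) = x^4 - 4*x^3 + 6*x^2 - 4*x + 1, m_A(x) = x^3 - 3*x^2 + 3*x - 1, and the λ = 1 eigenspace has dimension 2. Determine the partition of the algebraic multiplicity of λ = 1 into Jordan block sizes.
Block sizes for λ = 1: [3, 1]

Step 1 — from the characteristic polynomial, algebraic multiplicity of λ = 1 is 4. From dim ker(A − (1)·I) = 2, there are exactly 2 Jordan blocks for λ = 1.
Step 2 — from the minimal polynomial, the factor (x − 1)^3 tells us the largest block for λ = 1 has size 3.
Step 3 — with total size 4, 2 blocks, and largest block 3, the block sizes (in nonincreasing order) are [3, 1].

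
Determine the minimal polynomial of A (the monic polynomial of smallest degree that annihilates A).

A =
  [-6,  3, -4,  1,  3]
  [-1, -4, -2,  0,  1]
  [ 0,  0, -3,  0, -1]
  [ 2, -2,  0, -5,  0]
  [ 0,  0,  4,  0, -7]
x^3 + 15*x^2 + 75*x + 125

The characteristic polynomial is χ_A(x) = (x + 5)^5, so the eigenvalues are known. The minimal polynomial is
  m_A(x) = Π_λ (x − λ)^{k_λ}
where k_λ is the size of the *largest* Jordan block for λ (equivalently, the smallest k with (A − λI)^k v = 0 for every generalised eigenvector v of λ).

  λ = -5: largest Jordan block has size 3, contributing (x + 5)^3

So m_A(x) = (x + 5)^3 = x^3 + 15*x^2 + 75*x + 125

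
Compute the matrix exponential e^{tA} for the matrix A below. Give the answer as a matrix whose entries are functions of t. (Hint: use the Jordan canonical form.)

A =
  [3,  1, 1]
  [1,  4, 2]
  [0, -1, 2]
e^{tA} =
  [t^2*exp(3*t)/2 + exp(3*t), t*exp(3*t), t^2*exp(3*t)/2 + t*exp(3*t)]
  [t^2*exp(3*t)/2 + t*exp(3*t), t*exp(3*t) + exp(3*t), t^2*exp(3*t)/2 + 2*t*exp(3*t)]
  [-t^2*exp(3*t)/2, -t*exp(3*t), -t^2*exp(3*t)/2 - t*exp(3*t) + exp(3*t)]

Strategy: write A = P · J · P⁻¹ where J is a Jordan canonical form, so e^{tA} = P · e^{tJ} · P⁻¹, and e^{tJ} can be computed block-by-block.

A has Jordan form
J =
  [3, 1, 0]
  [0, 3, 1]
  [0, 0, 3]
(up to reordering of blocks).

Per-block formulas:
  For a 3×3 Jordan block J_3(3): exp(t · J_3(3)) = e^(3t)·(I + t·N + (t^2/2)·N^2), where N is the 3×3 nilpotent shift.

After assembling e^{tJ} and conjugating by P, we get:

e^{tA} =
  [t^2*exp(3*t)/2 + exp(3*t), t*exp(3*t), t^2*exp(3*t)/2 + t*exp(3*t)]
  [t^2*exp(3*t)/2 + t*exp(3*t), t*exp(3*t) + exp(3*t), t^2*exp(3*t)/2 + 2*t*exp(3*t)]
  [-t^2*exp(3*t)/2, -t*exp(3*t), -t^2*exp(3*t)/2 - t*exp(3*t) + exp(3*t)]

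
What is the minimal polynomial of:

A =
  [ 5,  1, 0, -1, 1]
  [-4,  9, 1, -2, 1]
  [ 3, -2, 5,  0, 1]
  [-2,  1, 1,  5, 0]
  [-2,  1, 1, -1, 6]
x^3 - 18*x^2 + 108*x - 216

The characteristic polynomial is χ_A(x) = (x - 6)^5, so the eigenvalues are known. The minimal polynomial is
  m_A(x) = Π_λ (x − λ)^{k_λ}
where k_λ is the size of the *largest* Jordan block for λ (equivalently, the smallest k with (A − λI)^k v = 0 for every generalised eigenvector v of λ).

  λ = 6: largest Jordan block has size 3, contributing (x − 6)^3

So m_A(x) = (x - 6)^3 = x^3 - 18*x^2 + 108*x - 216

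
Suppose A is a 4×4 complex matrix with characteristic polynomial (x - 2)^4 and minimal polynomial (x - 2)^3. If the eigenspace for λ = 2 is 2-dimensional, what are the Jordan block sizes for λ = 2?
Block sizes for λ = 2: [3, 1]

Step 1 — from the characteristic polynomial, algebraic multiplicity of λ = 2 is 4. From dim ker(A − (2)·I) = 2, there are exactly 2 Jordan blocks for λ = 2.
Step 2 — from the minimal polynomial, the factor (x − 2)^3 tells us the largest block for λ = 2 has size 3.
Step 3 — with total size 4, 2 blocks, and largest block 3, the block sizes (in nonincreasing order) are [3, 1].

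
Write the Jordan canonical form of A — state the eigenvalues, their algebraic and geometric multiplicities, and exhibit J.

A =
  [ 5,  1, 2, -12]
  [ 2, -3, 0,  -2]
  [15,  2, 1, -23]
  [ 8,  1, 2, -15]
J_2(-3) ⊕ J_2(-3)

The characteristic polynomial is
  det(x·I − A) = x^4 + 12*x^3 + 54*x^2 + 108*x + 81 = (x + 3)^4

Eigenvalues and multiplicities (the geometric multiplicity of λ is n − rank(A − λI), which equals the number of Jordan blocks for λ):
  λ = -3: algebraic multiplicity = 4, geometric multiplicity = 2

Determining the block sizes for each eigenvalue:
  λ = -3: with am = 4 and gm = 2, the partition is not yet determined (e.g. several partitions of 4 into 2 parts exist). Let N = A − (-3)·I. Computing rank(N^1) = 2, rank(N^2) = 0; the number of blocks of size ≥ j is rank(N^{j−1}) − rank(N^j), giving [2, 2]. So we have 2 block(s) of size 2 → block sizes [2, 2]

Assembling the blocks gives a Jordan form
J =
  [-3,  1,  0,  0]
  [ 0, -3,  0,  0]
  [ 0,  0, -3,  1]
  [ 0,  0,  0, -3]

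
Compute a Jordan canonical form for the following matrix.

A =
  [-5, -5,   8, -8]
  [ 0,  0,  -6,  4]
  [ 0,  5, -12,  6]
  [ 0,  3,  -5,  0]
J_1(-5) ⊕ J_3(-4)

The characteristic polynomial is
  det(x·I − A) = x^4 + 17*x^3 + 108*x^2 + 304*x + 320 = (x + 4)^3*(x + 5)

Eigenvalues and multiplicities (the geometric multiplicity of λ is n − rank(A − λI), which equals the number of Jordan blocks for λ):
  λ = -5: algebraic multiplicity = 1, geometric multiplicity = 1
  λ = -4: algebraic multiplicity = 3, geometric multiplicity = 1

Determining the block sizes for each eigenvalue:
  λ = -5: one block (gm = 1), so the single block has size am = 1 → block sizes [1]
  λ = -4: one block (gm = 1), so the single block has size am = 3 → block sizes [3]

Assembling the blocks gives a Jordan form
J =
  [-5,  0,  0,  0]
  [ 0, -4,  1,  0]
  [ 0,  0, -4,  1]
  [ 0,  0,  0, -4]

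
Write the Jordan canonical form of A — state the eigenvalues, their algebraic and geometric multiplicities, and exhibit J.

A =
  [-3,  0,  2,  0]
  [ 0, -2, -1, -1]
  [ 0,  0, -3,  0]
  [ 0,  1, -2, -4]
J_3(-3) ⊕ J_1(-3)

The characteristic polynomial is
  det(x·I − A) = x^4 + 12*x^3 + 54*x^2 + 108*x + 81 = (x + 3)^4

Eigenvalues and multiplicities (the geometric multiplicity of λ is n − rank(A − λI), which equals the number of Jordan blocks for λ):
  λ = -3: algebraic multiplicity = 4, geometric multiplicity = 2

Determining the block sizes for each eigenvalue:
  λ = -3: with am = 4 and gm = 2, the partition is not yet determined (e.g. several partitions of 4 into 2 parts exist). Let N = A − (-3)·I. Computing rank(N^1) = 2, rank(N^2) = 1, rank(N^3) = 0; the number of blocks of size ≥ j is rank(N^{j−1}) − rank(N^j), giving [2, 1, 1]. So we have 1 block(s) of size 3, 1 block(s) of size 1 → block sizes [3, 1]

Assembling the blocks gives a Jordan form
J =
  [-3,  1,  0,  0]
  [ 0, -3,  1,  0]
  [ 0,  0, -3,  0]
  [ 0,  0,  0, -3]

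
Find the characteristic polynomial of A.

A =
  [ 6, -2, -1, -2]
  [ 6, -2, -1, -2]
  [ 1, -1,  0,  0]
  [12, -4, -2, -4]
x^4

Expanding det(x·I − A) (e.g. by cofactor expansion or by noting that A is similar to its Jordan form J, which has the same characteristic polynomial as A) gives
  χ_A(x) = x^4
which factors as x^4. The eigenvalues (with algebraic multiplicities) are λ = 0 with multiplicity 4.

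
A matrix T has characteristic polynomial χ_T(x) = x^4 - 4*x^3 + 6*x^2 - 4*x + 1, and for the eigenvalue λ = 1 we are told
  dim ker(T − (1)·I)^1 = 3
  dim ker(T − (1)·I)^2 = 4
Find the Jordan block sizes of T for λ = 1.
Block sizes for λ = 1: [2, 1, 1]

From the dimensions of kernels of powers, the number of Jordan blocks of size at least j is d_j − d_{j−1} where d_j = dim ker(N^j) (with d_0 = 0). Computing the differences gives [3, 1].
The number of blocks of size exactly k is (#blocks of size ≥ k) − (#blocks of size ≥ k + 1), so the partition is: 2 block(s) of size 1, 1 block(s) of size 2.
In nonincreasing order the block sizes are [2, 1, 1].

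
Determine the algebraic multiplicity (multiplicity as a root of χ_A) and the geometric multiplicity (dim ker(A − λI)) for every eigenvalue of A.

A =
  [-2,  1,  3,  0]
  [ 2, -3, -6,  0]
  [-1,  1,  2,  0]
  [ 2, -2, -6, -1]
λ = -1: alg = 4, geom = 3

Step 1 — factor the characteristic polynomial to read off the algebraic multiplicities:
  χ_A(x) = (x + 1)^4

Step 2 — compute geometric multiplicities via the rank-nullity identity g(λ) = n − rank(A − λI):
  rank(A − (-1)·I) = 1, so dim ker(A − (-1)·I) = n − 1 = 3

Summary:
  λ = -1: algebraic multiplicity = 4, geometric multiplicity = 3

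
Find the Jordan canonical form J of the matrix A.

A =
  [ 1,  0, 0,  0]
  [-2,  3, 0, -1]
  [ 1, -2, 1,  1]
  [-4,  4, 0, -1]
J_2(1) ⊕ J_2(1)

The characteristic polynomial is
  det(x·I − A) = x^4 - 4*x^3 + 6*x^2 - 4*x + 1 = (x - 1)^4

Eigenvalues and multiplicities (the geometric multiplicity of λ is n − rank(A − λI), which equals the number of Jordan blocks for λ):
  λ = 1: algebraic multiplicity = 4, geometric multiplicity = 2

Determining the block sizes for each eigenvalue:
  λ = 1: with am = 4 and gm = 2, the partition is not yet determined (e.g. several partitions of 4 into 2 parts exist). Let N = A − (1)·I. Computing rank(N^1) = 2, rank(N^2) = 0; the number of blocks of size ≥ j is rank(N^{j−1}) − rank(N^j), giving [2, 2]. So we have 2 block(s) of size 2 → block sizes [2, 2]

Assembling the blocks gives a Jordan form
J =
  [1, 1, 0, 0]
  [0, 1, 0, 0]
  [0, 0, 1, 1]
  [0, 0, 0, 1]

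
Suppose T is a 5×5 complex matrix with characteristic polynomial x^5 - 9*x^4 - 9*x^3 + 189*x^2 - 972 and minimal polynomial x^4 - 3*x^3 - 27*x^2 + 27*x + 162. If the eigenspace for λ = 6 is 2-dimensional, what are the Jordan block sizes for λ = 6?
Block sizes for λ = 6: [1, 1]

Step 1 — from the characteristic polynomial, algebraic multiplicity of λ = 6 is 2. From dim ker(T − (6)·I) = 2, there are exactly 2 Jordan blocks for λ = 6.
Step 2 — from the minimal polynomial, the factor (x − 6) tells us the largest block for λ = 6 has size 1.
Step 3 — with total size 2, 2 blocks, and largest block 1, the block sizes (in nonincreasing order) are [1, 1].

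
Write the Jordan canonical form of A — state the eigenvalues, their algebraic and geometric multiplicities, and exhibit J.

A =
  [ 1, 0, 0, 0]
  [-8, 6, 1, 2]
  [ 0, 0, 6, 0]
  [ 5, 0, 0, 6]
J_1(1) ⊕ J_2(6) ⊕ J_1(6)

The characteristic polynomial is
  det(x·I − A) = x^4 - 19*x^3 + 126*x^2 - 324*x + 216 = (x - 6)^3*(x - 1)

Eigenvalues and multiplicities (the geometric multiplicity of λ is n − rank(A − λI), which equals the number of Jordan blocks for λ):
  λ = 1: algebraic multiplicity = 1, geometric multiplicity = 1
  λ = 6: algebraic multiplicity = 3, geometric multiplicity = 2

Determining the block sizes for each eigenvalue:
  λ = 1: one block (gm = 1), so the single block has size am = 1 → block sizes [1]
  λ = 6: 2 blocks summing to 3 forces exactly one block of size 2 and the rest size 1 → block sizes [2, 1]

Assembling the blocks gives a Jordan form
J =
  [1, 0, 0, 0]
  [0, 6, 1, 0]
  [0, 0, 6, 0]
  [0, 0, 0, 6]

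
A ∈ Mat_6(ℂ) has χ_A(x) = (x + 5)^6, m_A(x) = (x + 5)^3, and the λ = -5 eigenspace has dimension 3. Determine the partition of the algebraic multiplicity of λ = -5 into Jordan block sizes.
Block sizes for λ = -5: [3, 2, 1]

Step 1 — from the characteristic polynomial, algebraic multiplicity of λ = -5 is 6. From dim ker(A − (-5)·I) = 3, there are exactly 3 Jordan blocks for λ = -5.
Step 2 — from the minimal polynomial, the factor (x + 5)^3 tells us the largest block for λ = -5 has size 3.
Step 3 — with total size 6, 3 blocks, and largest block 3, the block sizes (in nonincreasing order) are [3, 2, 1].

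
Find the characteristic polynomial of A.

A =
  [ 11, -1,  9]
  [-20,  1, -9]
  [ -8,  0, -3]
x^3 - 9*x^2 + 27*x - 27

Expanding det(x·I − A) (e.g. by cofactor expansion or by noting that A is similar to its Jordan form J, which has the same characteristic polynomial as A) gives
  χ_A(x) = x^3 - 9*x^2 + 27*x - 27
which factors as (x - 3)^3. The eigenvalues (with algebraic multiplicities) are λ = 3 with multiplicity 3.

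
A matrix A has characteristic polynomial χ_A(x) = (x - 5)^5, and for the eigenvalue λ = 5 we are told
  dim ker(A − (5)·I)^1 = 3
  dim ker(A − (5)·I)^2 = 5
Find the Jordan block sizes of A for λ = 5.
Block sizes for λ = 5: [2, 2, 1]

From the dimensions of kernels of powers, the number of Jordan blocks of size at least j is d_j − d_{j−1} where d_j = dim ker(N^j) (with d_0 = 0). Computing the differences gives [3, 2].
The number of blocks of size exactly k is (#blocks of size ≥ k) − (#blocks of size ≥ k + 1), so the partition is: 1 block(s) of size 1, 2 block(s) of size 2.
In nonincreasing order the block sizes are [2, 2, 1].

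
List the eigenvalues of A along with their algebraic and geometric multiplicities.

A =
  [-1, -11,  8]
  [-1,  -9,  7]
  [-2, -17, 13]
λ = 1: alg = 3, geom = 1

Step 1 — factor the characteristic polynomial to read off the algebraic multiplicities:
  χ_A(x) = (x - 1)^3

Step 2 — compute geometric multiplicities via the rank-nullity identity g(λ) = n − rank(A − λI):
  rank(A − (1)·I) = 2, so dim ker(A − (1)·I) = n − 2 = 1

Summary:
  λ = 1: algebraic multiplicity = 3, geometric multiplicity = 1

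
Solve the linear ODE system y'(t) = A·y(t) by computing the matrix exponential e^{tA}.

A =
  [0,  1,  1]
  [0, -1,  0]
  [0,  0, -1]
e^{tA} =
  [1, 1 - exp(-t), 1 - exp(-t)]
  [0, exp(-t), 0]
  [0, 0, exp(-t)]

Strategy: write A = P · J · P⁻¹ where J is a Jordan canonical form, so e^{tA} = P · e^{tJ} · P⁻¹, and e^{tJ} can be computed block-by-block.

A has Jordan form
J =
  [-1,  0, 0]
  [ 0, -1, 0]
  [ 0,  0, 0]
(up to reordering of blocks).

Per-block formulas:
  For a 1×1 block at λ = -1: exp(t · [-1]) = [e^(-1t)].
  For a 1×1 block at λ = 0: exp(t · [0]) = [e^(0t)].

After assembling e^{tJ} and conjugating by P, we get:

e^{tA} =
  [1, 1 - exp(-t), 1 - exp(-t)]
  [0, exp(-t), 0]
  [0, 0, exp(-t)]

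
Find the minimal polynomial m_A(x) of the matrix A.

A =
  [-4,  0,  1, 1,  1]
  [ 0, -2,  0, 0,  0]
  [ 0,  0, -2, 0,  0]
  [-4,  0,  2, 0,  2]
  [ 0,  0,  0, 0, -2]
x^2 + 4*x + 4

The characteristic polynomial is χ_A(x) = (x + 2)^5, so the eigenvalues are known. The minimal polynomial is
  m_A(x) = Π_λ (x − λ)^{k_λ}
where k_λ is the size of the *largest* Jordan block for λ (equivalently, the smallest k with (A − λI)^k v = 0 for every generalised eigenvector v of λ).

  λ = -2: largest Jordan block has size 2, contributing (x + 2)^2

So m_A(x) = (x + 2)^2 = x^2 + 4*x + 4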